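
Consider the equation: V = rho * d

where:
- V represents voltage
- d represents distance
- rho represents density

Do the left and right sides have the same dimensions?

No

V (voltage) has dimensions [I^-1 L^2 M T^-3].
d (distance) has dimensions [L].
rho (density) has dimensions [L^-3 M].

Left side: [I^-1 L^2 M T^-3]
Right side: [L^-2 M]

The two sides have different dimensions, so the equation is NOT dimensionally consistent.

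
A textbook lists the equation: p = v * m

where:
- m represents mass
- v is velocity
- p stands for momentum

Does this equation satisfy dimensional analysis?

Yes

m (mass) has dimensions [M].
v (velocity) has dimensions [L T^-1].
p (momentum) has dimensions [L M T^-1].

Left side: [L M T^-1]
Right side: [L M T^-1]

Both sides have the same dimensions, so the equation is dimensionally consistent.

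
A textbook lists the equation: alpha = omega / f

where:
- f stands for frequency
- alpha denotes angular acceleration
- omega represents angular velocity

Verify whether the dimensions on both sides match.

No

f (frequency) has dimensions [T^-1].
alpha (angular acceleration) has dimensions [T^-2].
omega (angular velocity) has dimensions [T^-1].

Left side: [T^-2]
Right side: [dimensionless]

The two sides have different dimensions, so the equation is NOT dimensionally consistent.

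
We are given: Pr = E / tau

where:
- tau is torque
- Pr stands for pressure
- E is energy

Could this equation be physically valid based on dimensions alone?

No

tau (torque) has dimensions [L^2 M T^-2].
Pr (pressure) has dimensions [L^-1 M T^-2].
E (energy) has dimensions [L^2 M T^-2].

Left side: [L^-1 M T^-2]
Right side: [dimensionless]

The two sides have different dimensions, so the equation is NOT dimensionally consistent.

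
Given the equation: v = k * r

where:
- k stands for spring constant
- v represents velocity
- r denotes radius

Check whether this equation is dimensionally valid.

No

k (spring constant) has dimensions [M T^-2].
v (velocity) has dimensions [L T^-1].
r (radius) has dimensions [L].

Left side: [L T^-1]
Right side: [L M T^-2]

The two sides have different dimensions, so the equation is NOT dimensionally consistent.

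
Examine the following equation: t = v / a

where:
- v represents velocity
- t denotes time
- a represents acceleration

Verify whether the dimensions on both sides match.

Yes

v (velocity) has dimensions [L T^-1].
t (time) has dimensions [T].
a (acceleration) has dimensions [L T^-2].

Left side: [T]
Right side: [T]

Both sides have the same dimensions, so the equation is dimensionally consistent.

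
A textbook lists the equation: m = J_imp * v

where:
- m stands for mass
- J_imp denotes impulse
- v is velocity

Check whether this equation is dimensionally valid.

No

m (mass) has dimensions [M].
J_imp (impulse) has dimensions [L M T^-1].
v (velocity) has dimensions [L T^-1].

Left side: [M]
Right side: [L^2 M T^-2]

The two sides have different dimensions, so the equation is NOT dimensionally consistent.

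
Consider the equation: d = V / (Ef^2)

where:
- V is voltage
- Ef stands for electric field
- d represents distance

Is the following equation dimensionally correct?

No

V (voltage) has dimensions [I^-1 L^2 M T^-3].
Ef (electric field) has dimensions [I^-1 L M T^-3].
d (distance) has dimensions [L].

Left side: [L]
Right side: [I M^-1 T^3]

The two sides have different dimensions, so the equation is NOT dimensionally consistent.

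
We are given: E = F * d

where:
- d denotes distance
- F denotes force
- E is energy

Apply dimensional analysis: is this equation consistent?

Yes

d (distance) has dimensions [L].
F (force) has dimensions [L M T^-2].
E (energy) has dimensions [L^2 M T^-2].

Left side: [L^2 M T^-2]
Right side: [L^2 M T^-2]

Both sides have the same dimensions, so the equation is dimensionally consistent.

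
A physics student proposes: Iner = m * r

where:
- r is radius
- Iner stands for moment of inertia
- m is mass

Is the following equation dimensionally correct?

No

r (radius) has dimensions [L].
Iner (moment of inertia) has dimensions [L^2 M].
m (mass) has dimensions [M].

Left side: [L^2 M]
Right side: [L M]

The two sides have different dimensions, so the equation is NOT dimensionally consistent.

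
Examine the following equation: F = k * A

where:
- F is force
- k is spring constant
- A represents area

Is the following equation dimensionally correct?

No

F (force) has dimensions [L M T^-2].
k (spring constant) has dimensions [M T^-2].
A (area) has dimensions [L^2].

Left side: [L M T^-2]
Right side: [L^2 M T^-2]

The two sides have different dimensions, so the equation is NOT dimensionally consistent.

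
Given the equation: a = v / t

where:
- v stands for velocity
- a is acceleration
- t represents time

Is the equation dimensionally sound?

Yes

v (velocity) has dimensions [L T^-1].
a (acceleration) has dimensions [L T^-2].
t (time) has dimensions [T].

Left side: [L T^-2]
Right side: [L T^-2]

Both sides have the same dimensions, so the equation is dimensionally consistent.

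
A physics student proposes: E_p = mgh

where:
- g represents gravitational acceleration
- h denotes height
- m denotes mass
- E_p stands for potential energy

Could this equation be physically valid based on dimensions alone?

Yes

g (gravitational acceleration) has dimensions [L T^-2].
h (height) has dimensions [L].
m (mass) has dimensions [M].
E_p (potential energy) has dimensions [L^2 M T^-2].

Left side: [L^2 M T^-2]
Right side: [L^2 M T^-2]

Both sides have the same dimensions, so the equation is dimensionally consistent.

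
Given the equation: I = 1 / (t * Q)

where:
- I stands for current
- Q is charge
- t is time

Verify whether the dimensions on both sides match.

No

I (current) has dimensions [I].
Q (charge) has dimensions [I T].
t (time) has dimensions [T].

Left side: [I]
Right side: [I^-1 T^-2]

The two sides have different dimensions, so the equation is NOT dimensionally consistent.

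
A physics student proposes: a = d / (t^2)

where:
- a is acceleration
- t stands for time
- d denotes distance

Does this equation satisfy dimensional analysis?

Yes

a (acceleration) has dimensions [L T^-2].
t (time) has dimensions [T].
d (distance) has dimensions [L].

Left side: [L T^-2]
Right side: [L T^-2]

Both sides have the same dimensions, so the equation is dimensionally consistent.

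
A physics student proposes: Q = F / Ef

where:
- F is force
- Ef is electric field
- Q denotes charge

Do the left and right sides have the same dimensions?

Yes

F (force) has dimensions [L M T^-2].
Ef (electric field) has dimensions [I^-1 L M T^-3].
Q (charge) has dimensions [I T].

Left side: [I T]
Right side: [I T]

Both sides have the same dimensions, so the equation is dimensionally consistent.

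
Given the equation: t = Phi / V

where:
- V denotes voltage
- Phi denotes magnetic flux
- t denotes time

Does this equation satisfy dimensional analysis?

Yes

V (voltage) has dimensions [I^-1 L^2 M T^-3].
Phi (magnetic flux) has dimensions [I^-1 L^2 M T^-2].
t (time) has dimensions [T].

Left side: [T]
Right side: [T]

Both sides have the same dimensions, so the equation is dimensionally consistent.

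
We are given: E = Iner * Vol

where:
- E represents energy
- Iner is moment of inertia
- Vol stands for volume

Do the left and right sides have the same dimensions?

No

E (energy) has dimensions [L^2 M T^-2].
Iner (moment of inertia) has dimensions [L^2 M].
Vol (volume) has dimensions [L^3].

Left side: [L^2 M T^-2]
Right side: [L^5 M]

The two sides have different dimensions, so the equation is NOT dimensionally consistent.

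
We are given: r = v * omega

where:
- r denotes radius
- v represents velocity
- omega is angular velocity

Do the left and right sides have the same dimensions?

No

r (radius) has dimensions [L].
v (velocity) has dimensions [L T^-1].
omega (angular velocity) has dimensions [T^-1].

Left side: [L]
Right side: [L T^-2]

The two sides have different dimensions, so the equation is NOT dimensionally consistent.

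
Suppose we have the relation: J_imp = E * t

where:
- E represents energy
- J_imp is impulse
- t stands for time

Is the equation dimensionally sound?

No

E (energy) has dimensions [L^2 M T^-2].
J_imp (impulse) has dimensions [L M T^-1].
t (time) has dimensions [T].

Left side: [L M T^-1]
Right side: [L^2 M T^-1]

The two sides have different dimensions, so the equation is NOT dimensionally consistent.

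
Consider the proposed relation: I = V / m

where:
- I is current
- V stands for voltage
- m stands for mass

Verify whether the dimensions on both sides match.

No

I (current) has dimensions [I].
V (voltage) has dimensions [I^-1 L^2 M T^-3].
m (mass) has dimensions [M].

Left side: [I]
Right side: [I^-1 L^2 T^-3]

The two sides have different dimensions, so the equation is NOT dimensionally consistent.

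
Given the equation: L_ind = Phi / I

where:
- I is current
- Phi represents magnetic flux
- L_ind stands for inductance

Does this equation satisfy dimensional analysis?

Yes

I (current) has dimensions [I].
Phi (magnetic flux) has dimensions [I^-1 L^2 M T^-2].
L_ind (inductance) has dimensions [I^-2 L^2 M T^-2].

Left side: [I^-2 L^2 M T^-2]
Right side: [I^-2 L^2 M T^-2]

Both sides have the same dimensions, so the equation is dimensionally consistent.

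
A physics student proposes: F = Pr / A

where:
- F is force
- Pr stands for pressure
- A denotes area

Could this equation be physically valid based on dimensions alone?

No

F (force) has dimensions [L M T^-2].
Pr (pressure) has dimensions [L^-1 M T^-2].
A (area) has dimensions [L^2].

Left side: [L M T^-2]
Right side: [L^-3 M T^-2]

The two sides have different dimensions, so the equation is NOT dimensionally consistent.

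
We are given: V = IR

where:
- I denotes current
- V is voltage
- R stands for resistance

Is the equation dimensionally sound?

Yes

I (current) has dimensions [I].
V (voltage) has dimensions [I^-1 L^2 M T^-3].
R (resistance) has dimensions [I^-2 L^2 M T^-3].

Left side: [I^-1 L^2 M T^-3]
Right side: [I^-1 L^2 M T^-3]

Both sides have the same dimensions, so the equation is dimensionally consistent.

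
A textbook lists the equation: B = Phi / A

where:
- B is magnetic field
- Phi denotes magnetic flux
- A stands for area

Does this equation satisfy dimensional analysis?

Yes

B (magnetic field) has dimensions [I^-1 M T^-2].
Phi (magnetic flux) has dimensions [I^-1 L^2 M T^-2].
A (area) has dimensions [L^2].

Left side: [I^-1 M T^-2]
Right side: [I^-1 M T^-2]

Both sides have the same dimensions, so the equation is dimensionally consistent.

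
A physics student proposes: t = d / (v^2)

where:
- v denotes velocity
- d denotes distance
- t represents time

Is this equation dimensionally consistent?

No

v (velocity) has dimensions [L T^-1].
d (distance) has dimensions [L].
t (time) has dimensions [T].

Left side: [T]
Right side: [L^-1 T^2]

The two sides have different dimensions, so the equation is NOT dimensionally consistent.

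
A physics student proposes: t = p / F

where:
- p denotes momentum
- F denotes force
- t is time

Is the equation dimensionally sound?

Yes

p (momentum) has dimensions [L M T^-1].
F (force) has dimensions [L M T^-2].
t (time) has dimensions [T].

Left side: [T]
Right side: [T]

Both sides have the same dimensions, so the equation is dimensionally consistent.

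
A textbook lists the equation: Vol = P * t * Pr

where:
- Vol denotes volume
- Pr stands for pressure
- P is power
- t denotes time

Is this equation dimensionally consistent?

No

Vol (volume) has dimensions [L^3].
Pr (pressure) has dimensions [L^-1 M T^-2].
P (power) has dimensions [L^2 M T^-3].
t (time) has dimensions [T].

Left side: [L^3]
Right side: [L M^2 T^-4]

The two sides have different dimensions, so the equation is NOT dimensionally consistent.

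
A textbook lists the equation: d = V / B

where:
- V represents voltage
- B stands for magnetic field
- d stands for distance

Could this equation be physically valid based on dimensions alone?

No

V (voltage) has dimensions [I^-1 L^2 M T^-3].
B (magnetic field) has dimensions [I^-1 M T^-2].
d (distance) has dimensions [L].

Left side: [L]
Right side: [L^2 T^-1]

The two sides have different dimensions, so the equation is NOT dimensionally consistent.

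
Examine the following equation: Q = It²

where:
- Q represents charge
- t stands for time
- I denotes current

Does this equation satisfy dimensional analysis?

No

Q (charge) has dimensions [I T].
t (time) has dimensions [T].
I (current) has dimensions [I].

Left side: [I T]
Right side: [I T^2]

The two sides have different dimensions, so the equation is NOT dimensionally consistent.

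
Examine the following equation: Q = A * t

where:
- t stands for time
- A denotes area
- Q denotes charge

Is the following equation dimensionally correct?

No

t (time) has dimensions [T].
A (area) has dimensions [L^2].
Q (charge) has dimensions [I T].

Left side: [I T]
Right side: [L^2 T]

The two sides have different dimensions, so the equation is NOT dimensionally consistent.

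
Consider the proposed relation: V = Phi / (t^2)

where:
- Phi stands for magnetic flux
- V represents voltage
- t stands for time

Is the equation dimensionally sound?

No

Phi (magnetic flux) has dimensions [I^-1 L^2 M T^-2].
V (voltage) has dimensions [I^-1 L^2 M T^-3].
t (time) has dimensions [T].

Left side: [I^-1 L^2 M T^-3]
Right side: [I^-1 L^2 M T^-4]

The two sides have different dimensions, so the equation is NOT dimensionally consistent.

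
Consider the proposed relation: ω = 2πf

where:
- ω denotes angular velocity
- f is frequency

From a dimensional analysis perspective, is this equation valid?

Yes

ω (angular velocity) has dimensions [T^-1].
f (frequency) has dimensions [T^-1].

Left side: [T^-1]
Right side: [T^-1]

Both sides have the same dimensions, so the equation is dimensionally consistent.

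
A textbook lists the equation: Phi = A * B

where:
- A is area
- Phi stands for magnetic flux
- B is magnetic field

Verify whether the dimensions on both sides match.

Yes

A (area) has dimensions [L^2].
Phi (magnetic flux) has dimensions [I^-1 L^2 M T^-2].
B (magnetic field) has dimensions [I^-1 M T^-2].

Left side: [I^-1 L^2 M T^-2]
Right side: [I^-1 L^2 M T^-2]

Both sides have the same dimensions, so the equation is dimensionally consistent.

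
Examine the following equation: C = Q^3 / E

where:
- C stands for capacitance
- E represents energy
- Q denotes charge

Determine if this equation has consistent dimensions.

No

C (capacitance) has dimensions [I^2 L^-2 M^-1 T^4].
E (energy) has dimensions [L^2 M T^-2].
Q (charge) has dimensions [I T].

Left side: [I^2 L^-2 M^-1 T^4]
Right side: [I^3 L^-2 M^-1 T^5]

The two sides have different dimensions, so the equation is NOT dimensionally consistent.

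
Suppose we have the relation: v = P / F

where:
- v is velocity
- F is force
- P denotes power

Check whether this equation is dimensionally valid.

Yes

v (velocity) has dimensions [L T^-1].
F (force) has dimensions [L M T^-2].
P (power) has dimensions [L^2 M T^-3].

Left side: [L T^-1]
Right side: [L T^-1]

Both sides have the same dimensions, so the equation is dimensionally consistent.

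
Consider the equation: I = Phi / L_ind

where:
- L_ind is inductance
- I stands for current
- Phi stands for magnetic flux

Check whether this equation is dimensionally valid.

Yes

L_ind (inductance) has dimensions [I^-2 L^2 M T^-2].
I (current) has dimensions [I].
Phi (magnetic flux) has dimensions [I^-1 L^2 M T^-2].

Left side: [I]
Right side: [I]

Both sides have the same dimensions, so the equation is dimensionally consistent.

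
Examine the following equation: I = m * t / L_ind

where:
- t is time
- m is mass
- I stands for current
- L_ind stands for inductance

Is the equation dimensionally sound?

No

t (time) has dimensions [T].
m (mass) has dimensions [M].
I (current) has dimensions [I].
L_ind (inductance) has dimensions [I^-2 L^2 M T^-2].

Left side: [I]
Right side: [I^2 L^-2 T^3]

The two sides have different dimensions, so the equation is NOT dimensionally consistent.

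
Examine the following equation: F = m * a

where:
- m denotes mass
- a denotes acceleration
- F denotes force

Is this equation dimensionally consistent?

Yes

m (mass) has dimensions [M].
a (acceleration) has dimensions [L T^-2].
F (force) has dimensions [L M T^-2].

Left side: [L M T^-2]
Right side: [L M T^-2]

Both sides have the same dimensions, so the equation is dimensionally consistent.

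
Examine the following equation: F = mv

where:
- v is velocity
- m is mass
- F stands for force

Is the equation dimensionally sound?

No

v (velocity) has dimensions [L T^-1].
m (mass) has dimensions [M].
F (force) has dimensions [L M T^-2].

Left side: [L M T^-2]
Right side: [L M T^-1]

The two sides have different dimensions, so the equation is NOT dimensionally consistent.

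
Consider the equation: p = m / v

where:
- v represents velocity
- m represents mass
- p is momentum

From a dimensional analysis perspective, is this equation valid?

No

v (velocity) has dimensions [L T^-1].
m (mass) has dimensions [M].
p (momentum) has dimensions [L M T^-1].

Left side: [L M T^-1]
Right side: [L^-1 M T]

The two sides have different dimensions, so the equation is NOT dimensionally consistent.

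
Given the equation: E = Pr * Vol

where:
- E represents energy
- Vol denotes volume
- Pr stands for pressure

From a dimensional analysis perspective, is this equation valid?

Yes

E (energy) has dimensions [L^2 M T^-2].
Vol (volume) has dimensions [L^3].
Pr (pressure) has dimensions [L^-1 M T^-2].

Left side: [L^2 M T^-2]
Right side: [L^2 M T^-2]

Both sides have the same dimensions, so the equation is dimensionally consistent.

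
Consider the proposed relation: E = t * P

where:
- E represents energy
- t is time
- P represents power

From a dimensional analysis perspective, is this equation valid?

Yes

E (energy) has dimensions [L^2 M T^-2].
t (time) has dimensions [T].
P (power) has dimensions [L^2 M T^-3].

Left side: [L^2 M T^-2]
Right side: [L^2 M T^-2]

Both sides have the same dimensions, so the equation is dimensionally consistent.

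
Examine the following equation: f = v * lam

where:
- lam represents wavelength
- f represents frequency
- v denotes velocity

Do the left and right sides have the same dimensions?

No

lam (wavelength) has dimensions [L].
f (frequency) has dimensions [T^-1].
v (velocity) has dimensions [L T^-1].

Left side: [T^-1]
Right side: [L^2 T^-1]

The two sides have different dimensions, so the equation is NOT dimensionally consistent.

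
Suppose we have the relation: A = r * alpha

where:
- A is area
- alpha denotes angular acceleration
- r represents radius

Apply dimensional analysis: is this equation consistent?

No

A (area) has dimensions [L^2].
alpha (angular acceleration) has dimensions [T^-2].
r (radius) has dimensions [L].

Left side: [L^2]
Right side: [L T^-2]

The two sides have different dimensions, so the equation is NOT dimensionally consistent.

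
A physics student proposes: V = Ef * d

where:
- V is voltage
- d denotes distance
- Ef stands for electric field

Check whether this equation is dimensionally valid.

Yes

V (voltage) has dimensions [I^-1 L^2 M T^-3].
d (distance) has dimensions [L].
Ef (electric field) has dimensions [I^-1 L M T^-3].

Left side: [I^-1 L^2 M T^-3]
Right side: [I^-1 L^2 M T^-3]

Both sides have the same dimensions, so the equation is dimensionally consistent.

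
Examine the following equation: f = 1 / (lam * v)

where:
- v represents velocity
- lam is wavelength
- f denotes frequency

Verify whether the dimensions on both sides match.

No

v (velocity) has dimensions [L T^-1].
lam (wavelength) has dimensions [L].
f (frequency) has dimensions [T^-1].

Left side: [T^-1]
Right side: [L^-2 T]

The two sides have different dimensions, so the equation is NOT dimensionally consistent.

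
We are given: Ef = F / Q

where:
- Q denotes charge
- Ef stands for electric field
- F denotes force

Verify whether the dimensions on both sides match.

Yes

Q (charge) has dimensions [I T].
Ef (electric field) has dimensions [I^-1 L M T^-3].
F (force) has dimensions [L M T^-2].

Left side: [I^-1 L M T^-3]
Right side: [I^-1 L M T^-3]

Both sides have the same dimensions, so the equation is dimensionally consistent.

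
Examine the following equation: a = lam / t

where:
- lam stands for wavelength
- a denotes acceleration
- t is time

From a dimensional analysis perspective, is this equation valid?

No

lam (wavelength) has dimensions [L].
a (acceleration) has dimensions [L T^-2].
t (time) has dimensions [T].

Left side: [L T^-2]
Right side: [L T^-1]

The two sides have different dimensions, so the equation is NOT dimensionally consistent.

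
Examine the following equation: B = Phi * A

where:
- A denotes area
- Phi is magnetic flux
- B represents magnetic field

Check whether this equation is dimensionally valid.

No

A (area) has dimensions [L^2].
Phi (magnetic flux) has dimensions [I^-1 L^2 M T^-2].
B (magnetic field) has dimensions [I^-1 M T^-2].

Left side: [I^-1 M T^-2]
Right side: [I^-1 L^4 M T^-2]

The two sides have different dimensions, so the equation is NOT dimensionally consistent.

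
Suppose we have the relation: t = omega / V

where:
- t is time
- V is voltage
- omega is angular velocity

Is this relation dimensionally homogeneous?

No

t (time) has dimensions [T].
V (voltage) has dimensions [I^-1 L^2 M T^-3].
omega (angular velocity) has dimensions [T^-1].

Left side: [T]
Right side: [I L^-2 M^-1 T^2]

The two sides have different dimensions, so the equation is NOT dimensionally consistent.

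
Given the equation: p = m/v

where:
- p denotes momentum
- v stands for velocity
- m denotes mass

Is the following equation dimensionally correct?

No

p (momentum) has dimensions [L M T^-1].
v (velocity) has dimensions [L T^-1].
m (mass) has dimensions [M].

Left side: [L M T^-1]
Right side: [L^-1 M T]

The two sides have different dimensions, so the equation is NOT dimensionally consistent.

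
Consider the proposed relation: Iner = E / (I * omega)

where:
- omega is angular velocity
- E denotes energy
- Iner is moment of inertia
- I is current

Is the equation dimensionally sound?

No

omega (angular velocity) has dimensions [T^-1].
E (energy) has dimensions [L^2 M T^-2].
Iner (moment of inertia) has dimensions [L^2 M].
I (current) has dimensions [I].

Left side: [L^2 M]
Right side: [I^-1 L^2 M T^-1]

The two sides have different dimensions, so the equation is NOT dimensionally consistent.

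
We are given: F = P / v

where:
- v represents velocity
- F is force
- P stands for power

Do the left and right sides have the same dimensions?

Yes

v (velocity) has dimensions [L T^-1].
F (force) has dimensions [L M T^-2].
P (power) has dimensions [L^2 M T^-3].

Left side: [L M T^-2]
Right side: [L M T^-2]

Both sides have the same dimensions, so the equation is dimensionally consistent.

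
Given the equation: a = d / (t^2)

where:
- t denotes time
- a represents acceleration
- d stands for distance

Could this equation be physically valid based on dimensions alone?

Yes

t (time) has dimensions [T].
a (acceleration) has dimensions [L T^-2].
d (distance) has dimensions [L].

Left side: [L T^-2]
Right side: [L T^-2]

Both sides have the same dimensions, so the equation is dimensionally consistent.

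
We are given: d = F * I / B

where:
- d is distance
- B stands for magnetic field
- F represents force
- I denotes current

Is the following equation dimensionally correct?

No

d (distance) has dimensions [L].
B (magnetic field) has dimensions [I^-1 M T^-2].
F (force) has dimensions [L M T^-2].
I (current) has dimensions [I].

Left side: [L]
Right side: [I^2 L]

The two sides have different dimensions, so the equation is NOT dimensionally consistent.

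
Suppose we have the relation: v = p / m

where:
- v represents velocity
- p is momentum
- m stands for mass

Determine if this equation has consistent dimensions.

Yes

v (velocity) has dimensions [L T^-1].
p (momentum) has dimensions [L M T^-1].
m (mass) has dimensions [M].

Left side: [L T^-1]
Right side: [L T^-1]

Both sides have the same dimensions, so the equation is dimensionally consistent.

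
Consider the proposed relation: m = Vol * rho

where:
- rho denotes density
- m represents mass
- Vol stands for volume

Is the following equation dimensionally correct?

Yes

rho (density) has dimensions [L^-3 M].
m (mass) has dimensions [M].
Vol (volume) has dimensions [L^3].

Left side: [M]
Right side: [M]

Both sides have the same dimensions, so the equation is dimensionally consistent.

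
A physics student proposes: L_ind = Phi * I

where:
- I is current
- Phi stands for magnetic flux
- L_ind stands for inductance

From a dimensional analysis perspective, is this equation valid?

No

I (current) has dimensions [I].
Phi (magnetic flux) has dimensions [I^-1 L^2 M T^-2].
L_ind (inductance) has dimensions [I^-2 L^2 M T^-2].

Left side: [I^-2 L^2 M T^-2]
Right side: [L^2 M T^-2]

The two sides have different dimensions, so the equation is NOT dimensionally consistent.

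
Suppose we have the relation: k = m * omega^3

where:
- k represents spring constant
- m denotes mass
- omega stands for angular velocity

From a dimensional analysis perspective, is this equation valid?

No

k (spring constant) has dimensions [M T^-2].
m (mass) has dimensions [M].
omega (angular velocity) has dimensions [T^-1].

Left side: [M T^-2]
Right side: [M T^-3]

The two sides have different dimensions, so the equation is NOT dimensionally consistent.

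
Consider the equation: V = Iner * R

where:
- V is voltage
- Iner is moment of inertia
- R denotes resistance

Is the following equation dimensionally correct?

No

V (voltage) has dimensions [I^-1 L^2 M T^-3].
Iner (moment of inertia) has dimensions [L^2 M].
R (resistance) has dimensions [I^-2 L^2 M T^-3].

Left side: [I^-1 L^2 M T^-3]
Right side: [I^-2 L^4 M^2 T^-3]

The two sides have different dimensions, so the equation is NOT dimensionally consistent.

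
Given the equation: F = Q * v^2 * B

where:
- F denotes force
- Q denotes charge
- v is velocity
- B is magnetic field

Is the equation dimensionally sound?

No

F (force) has dimensions [L M T^-2].
Q (charge) has dimensions [I T].
v (velocity) has dimensions [L T^-1].
B (magnetic field) has dimensions [I^-1 M T^-2].

Left side: [L M T^-2]
Right side: [L^2 M T^-3]

The two sides have different dimensions, so the equation is NOT dimensionally consistent.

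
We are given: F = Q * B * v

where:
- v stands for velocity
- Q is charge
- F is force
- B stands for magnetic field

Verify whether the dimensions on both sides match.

Yes

v (velocity) has dimensions [L T^-1].
Q (charge) has dimensions [I T].
F (force) has dimensions [L M T^-2].
B (magnetic field) has dimensions [I^-1 M T^-2].

Left side: [L M T^-2]
Right side: [L M T^-2]

Both sides have the same dimensions, so the equation is dimensionally consistent.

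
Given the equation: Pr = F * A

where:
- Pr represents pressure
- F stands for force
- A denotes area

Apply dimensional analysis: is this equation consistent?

No

Pr (pressure) has dimensions [L^-1 M T^-2].
F (force) has dimensions [L M T^-2].
A (area) has dimensions [L^2].

Left side: [L^-1 M T^-2]
Right side: [L^3 M T^-2]

The two sides have different dimensions, so the equation is NOT dimensionally consistent.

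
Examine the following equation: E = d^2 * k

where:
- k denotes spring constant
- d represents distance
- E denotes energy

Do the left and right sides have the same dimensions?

Yes

k (spring constant) has dimensions [M T^-2].
d (distance) has dimensions [L].
E (energy) has dimensions [L^2 M T^-2].

Left side: [L^2 M T^-2]
Right side: [L^2 M T^-2]

Both sides have the same dimensions, so the equation is dimensionally consistent.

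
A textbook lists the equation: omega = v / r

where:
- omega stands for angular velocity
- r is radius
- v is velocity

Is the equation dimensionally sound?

Yes

omega (angular velocity) has dimensions [T^-1].
r (radius) has dimensions [L].
v (velocity) has dimensions [L T^-1].

Left side: [T^-1]
Right side: [T^-1]

Both sides have the same dimensions, so the equation is dimensionally consistent.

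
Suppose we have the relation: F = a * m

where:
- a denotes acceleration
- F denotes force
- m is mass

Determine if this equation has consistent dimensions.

Yes

a (acceleration) has dimensions [L T^-2].
F (force) has dimensions [L M T^-2].
m (mass) has dimensions [M].

Left side: [L M T^-2]
Right side: [L M T^-2]

Both sides have the same dimensions, so the equation is dimensionally consistent.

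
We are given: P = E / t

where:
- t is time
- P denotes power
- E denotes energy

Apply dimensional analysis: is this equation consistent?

Yes

t (time) has dimensions [T].
P (power) has dimensions [L^2 M T^-3].
E (energy) has dimensions [L^2 M T^-2].

Left side: [L^2 M T^-3]
Right side: [L^2 M T^-3]

Both sides have the same dimensions, so the equation is dimensionally consistent.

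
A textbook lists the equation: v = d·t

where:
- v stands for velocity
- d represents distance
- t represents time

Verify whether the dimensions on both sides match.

No

v (velocity) has dimensions [L T^-1].
d (distance) has dimensions [L].
t (time) has dimensions [T].

Left side: [L T^-1]
Right side: [L T]

The two sides have different dimensions, so the equation is NOT dimensionally consistent.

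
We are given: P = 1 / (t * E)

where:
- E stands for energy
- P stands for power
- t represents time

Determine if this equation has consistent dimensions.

No

E (energy) has dimensions [L^2 M T^-2].
P (power) has dimensions [L^2 M T^-3].
t (time) has dimensions [T].

Left side: [L^2 M T^-3]
Right side: [L^-2 M^-1 T]

The two sides have different dimensions, so the equation is NOT dimensionally consistent.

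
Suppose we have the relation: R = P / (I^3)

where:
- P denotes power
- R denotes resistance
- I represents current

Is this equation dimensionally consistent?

No

P (power) has dimensions [L^2 M T^-3].
R (resistance) has dimensions [I^-2 L^2 M T^-3].
I (current) has dimensions [I].

Left side: [I^-2 L^2 M T^-3]
Right side: [I^-3 L^2 M T^-3]

The two sides have different dimensions, so the equation is NOT dimensionally consistent.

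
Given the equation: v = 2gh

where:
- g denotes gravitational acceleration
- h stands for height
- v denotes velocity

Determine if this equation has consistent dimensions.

No

g (gravitational acceleration) has dimensions [L T^-2].
h (height) has dimensions [L].
v (velocity) has dimensions [L T^-1].

Left side: [L T^-1]
Right side: [L^2 T^-2]

The two sides have different dimensions, so the equation is NOT dimensionally consistent.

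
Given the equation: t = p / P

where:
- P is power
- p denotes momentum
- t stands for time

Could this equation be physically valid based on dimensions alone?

No

P (power) has dimensions [L^2 M T^-3].
p (momentum) has dimensions [L M T^-1].
t (time) has dimensions [T].

Left side: [T]
Right side: [L^-1 T^2]

The two sides have different dimensions, so the equation is NOT dimensionally consistent.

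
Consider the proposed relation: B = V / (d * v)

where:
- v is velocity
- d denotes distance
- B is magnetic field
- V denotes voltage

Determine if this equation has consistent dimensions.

Yes

v (velocity) has dimensions [L T^-1].
d (distance) has dimensions [L].
B (magnetic field) has dimensions [I^-1 M T^-2].
V (voltage) has dimensions [I^-1 L^2 M T^-3].

Left side: [I^-1 M T^-2]
Right side: [I^-1 M T^-2]

Both sides have the same dimensions, so the equation is dimensionally consistent.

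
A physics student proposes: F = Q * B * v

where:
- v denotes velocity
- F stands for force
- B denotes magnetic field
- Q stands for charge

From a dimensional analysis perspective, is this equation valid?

Yes

v (velocity) has dimensions [L T^-1].
F (force) has dimensions [L M T^-2].
B (magnetic field) has dimensions [I^-1 M T^-2].
Q (charge) has dimensions [I T].

Left side: [L M T^-2]
Right side: [L M T^-2]

Both sides have the same dimensions, so the equation is dimensionally consistent.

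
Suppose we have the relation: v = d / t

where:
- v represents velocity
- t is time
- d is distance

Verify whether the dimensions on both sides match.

Yes

v (velocity) has dimensions [L T^-1].
t (time) has dimensions [T].
d (distance) has dimensions [L].

Left side: [L T^-1]
Right side: [L T^-1]

Both sides have the same dimensions, so the equation is dimensionally consistent.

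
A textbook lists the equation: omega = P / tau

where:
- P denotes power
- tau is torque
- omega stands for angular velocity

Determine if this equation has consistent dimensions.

Yes

P (power) has dimensions [L^2 M T^-3].
tau (torque) has dimensions [L^2 M T^-2].
omega (angular velocity) has dimensions [T^-1].

Left side: [T^-1]
Right side: [T^-1]

Both sides have the same dimensions, so the equation is dimensionally consistent.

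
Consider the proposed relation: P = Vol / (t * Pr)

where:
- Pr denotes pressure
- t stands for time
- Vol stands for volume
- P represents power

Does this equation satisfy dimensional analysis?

No

Pr (pressure) has dimensions [L^-1 M T^-2].
t (time) has dimensions [T].
Vol (volume) has dimensions [L^3].
P (power) has dimensions [L^2 M T^-3].

Left side: [L^2 M T^-3]
Right side: [L^4 M^-1 T]

The two sides have different dimensions, so the equation is NOT dimensionally consistent.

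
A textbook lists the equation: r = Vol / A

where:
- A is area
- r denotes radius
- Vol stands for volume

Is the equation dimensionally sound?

Yes

A (area) has dimensions [L^2].
r (radius) has dimensions [L].
Vol (volume) has dimensions [L^3].

Left side: [L]
Right side: [L]

Both sides have the same dimensions, so the equation is dimensionally consistent.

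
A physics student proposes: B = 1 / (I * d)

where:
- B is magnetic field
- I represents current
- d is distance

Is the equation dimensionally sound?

No

B (magnetic field) has dimensions [I^-1 M T^-2].
I (current) has dimensions [I].
d (distance) has dimensions [L].

Left side: [I^-1 M T^-2]
Right side: [I^-1 L^-1]

The two sides have different dimensions, so the equation is NOT dimensionally consistent.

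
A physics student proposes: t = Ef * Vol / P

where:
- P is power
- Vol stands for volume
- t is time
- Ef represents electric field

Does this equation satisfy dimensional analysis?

No

P (power) has dimensions [L^2 M T^-3].
Vol (volume) has dimensions [L^3].
t (time) has dimensions [T].
Ef (electric field) has dimensions [I^-1 L M T^-3].

Left side: [T]
Right side: [I^-1 L^2]

The two sides have different dimensions, so the equation is NOT dimensionally consistent.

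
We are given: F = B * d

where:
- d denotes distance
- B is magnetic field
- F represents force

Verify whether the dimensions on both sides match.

No

d (distance) has dimensions [L].
B (magnetic field) has dimensions [I^-1 M T^-2].
F (force) has dimensions [L M T^-2].

Left side: [L M T^-2]
Right side: [I^-1 L M T^-2]

The two sides have different dimensions, so the equation is NOT dimensionally consistent.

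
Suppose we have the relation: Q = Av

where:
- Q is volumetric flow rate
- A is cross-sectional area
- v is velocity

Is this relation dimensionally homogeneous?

Yes

Q (volumetric flow rate) has dimensions [L^3 T^-1].
A (cross-sectional area) has dimensions [L^2].
v (velocity) has dimensions [L T^-1].

Left side: [L^3 T^-1]
Right side: [L^3 T^-1]

Both sides have the same dimensions, so the equation is dimensionally consistent.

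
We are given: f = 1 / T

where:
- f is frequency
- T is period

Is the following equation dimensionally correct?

Yes

f (frequency) has dimensions [T^-1].
T (period) has dimensions [T].

Left side: [T^-1]
Right side: [T^-1]

Both sides have the same dimensions, so the equation is dimensionally consistent.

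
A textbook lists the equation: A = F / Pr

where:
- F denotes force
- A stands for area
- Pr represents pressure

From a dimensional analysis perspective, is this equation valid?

Yes

F (force) has dimensions [L M T^-2].
A (area) has dimensions [L^2].
Pr (pressure) has dimensions [L^-1 M T^-2].

Left side: [L^2]
Right side: [L^2]

Both sides have the same dimensions, so the equation is dimensionally consistent.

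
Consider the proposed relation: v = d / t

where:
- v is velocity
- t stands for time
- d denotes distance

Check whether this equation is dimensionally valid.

Yes

v (velocity) has dimensions [L T^-1].
t (time) has dimensions [T].
d (distance) has dimensions [L].

Left side: [L T^-1]
Right side: [L T^-1]

Both sides have the same dimensions, so the equation is dimensionally consistent.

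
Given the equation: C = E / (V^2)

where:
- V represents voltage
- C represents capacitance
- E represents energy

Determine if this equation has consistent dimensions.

Yes

V (voltage) has dimensions [I^-1 L^2 M T^-3].
C (capacitance) has dimensions [I^2 L^-2 M^-1 T^4].
E (energy) has dimensions [L^2 M T^-2].

Left side: [I^2 L^-2 M^-1 T^4]
Right side: [I^2 L^-2 M^-1 T^4]

Both sides have the same dimensions, so the equation is dimensionally consistent.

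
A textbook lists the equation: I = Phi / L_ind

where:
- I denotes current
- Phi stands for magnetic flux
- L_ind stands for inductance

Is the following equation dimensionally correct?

Yes

I (current) has dimensions [I].
Phi (magnetic flux) has dimensions [I^-1 L^2 M T^-2].
L_ind (inductance) has dimensions [I^-2 L^2 M T^-2].

Left side: [I]
Right side: [I]

Both sides have the same dimensions, so the equation is dimensionally consistent.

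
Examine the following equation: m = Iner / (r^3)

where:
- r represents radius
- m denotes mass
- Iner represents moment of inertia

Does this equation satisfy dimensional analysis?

No

r (radius) has dimensions [L].
m (mass) has dimensions [M].
Iner (moment of inertia) has dimensions [L^2 M].

Left side: [M]
Right side: [L^-1 M]

The two sides have different dimensions, so the equation is NOT dimensionally consistent.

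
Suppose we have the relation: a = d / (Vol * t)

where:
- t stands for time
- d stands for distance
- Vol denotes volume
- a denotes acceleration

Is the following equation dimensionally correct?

No

t (time) has dimensions [T].
d (distance) has dimensions [L].
Vol (volume) has dimensions [L^3].
a (acceleration) has dimensions [L T^-2].

Left side: [L T^-2]
Right side: [L^-2 T^-1]

The two sides have different dimensions, so the equation is NOT dimensionally consistent.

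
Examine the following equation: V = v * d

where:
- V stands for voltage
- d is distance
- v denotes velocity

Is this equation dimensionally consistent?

No

V (voltage) has dimensions [I^-1 L^2 M T^-3].
d (distance) has dimensions [L].
v (velocity) has dimensions [L T^-1].

Left side: [I^-1 L^2 M T^-3]
Right side: [L^2 T^-1]

The two sides have different dimensions, so the equation is NOT dimensionally consistent.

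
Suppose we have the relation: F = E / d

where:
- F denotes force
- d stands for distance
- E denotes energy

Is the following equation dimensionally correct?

Yes

F (force) has dimensions [L M T^-2].
d (distance) has dimensions [L].
E (energy) has dimensions [L^2 M T^-2].

Left side: [L M T^-2]
Right side: [L M T^-2]

Both sides have the same dimensions, so the equation is dimensionally consistent.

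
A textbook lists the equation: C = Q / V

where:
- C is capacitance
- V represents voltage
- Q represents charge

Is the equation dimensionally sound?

Yes

C (capacitance) has dimensions [I^2 L^-2 M^-1 T^4].
V (voltage) has dimensions [I^-1 L^2 M T^-3].
Q (charge) has dimensions [I T].

Left side: [I^2 L^-2 M^-1 T^4]
Right side: [I^2 L^-2 M^-1 T^4]

Both sides have the same dimensions, so the equation is dimensionally consistent.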